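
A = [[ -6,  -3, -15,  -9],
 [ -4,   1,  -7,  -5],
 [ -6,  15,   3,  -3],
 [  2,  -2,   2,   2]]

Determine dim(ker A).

2

Row reduce to echelon form.
R2 ← R2 − (2/3)·R1: [0, 3, 3, 1]
R3 ← R3 − R1: [0, 18, 18, 6]
R4 ← R4 + (1/3)·R1: [0, -3, -3, -1]
R3 ← R3 − (6)·R2: [0, 0, 0, 0]
R4 ← R4 + R2: [0, 0, 0, 0]
2 nonzero rows, so rank(A) = 2.
A has 4 columns; by rank–nullity, nullity = 4 − 2 = 2.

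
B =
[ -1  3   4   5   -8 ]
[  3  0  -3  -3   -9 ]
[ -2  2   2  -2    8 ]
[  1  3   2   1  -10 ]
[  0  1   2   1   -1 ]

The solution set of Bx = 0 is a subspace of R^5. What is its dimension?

Row reduce to echelon form.
R2 ← R2 + (3)·R1: [0, 9, 9, 12, -33]
R3 ← R3 − (2)·R1: [0, -4, -6, -12, 24]
R4 ← R4 + R1: [0, 6, 6, 6, -18]
R3 ← R3 + (4/9)·R2: [0, 0, -2, -20/3, 28/3]
R4 ← R4 − (2/3)·R2: [0, 0, 0, -2, 4]
R5 ← R5 − (1/9)·R2: [0, 0, 1, -1/3, 8/3]
R5 ← R5 + (1/2)·R3: [0, 0, 0, -11/3, 22/3]
R5 ← R5 − (11/6)·R4: [0, 0, 0, 0, 0]
4 nonzero rows, so rank(B) = 4.
B has 5 columns; by rank–nullity, nullity = 5 − 4 = 1.

1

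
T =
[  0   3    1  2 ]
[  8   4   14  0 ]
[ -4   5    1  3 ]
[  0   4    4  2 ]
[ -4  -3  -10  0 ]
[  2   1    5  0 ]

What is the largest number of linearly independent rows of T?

4

Row reduce to echelon form.
Swap R1 ↔ R2
R3 ← R3 + (1/2)·R1: [0, 7, 8, 3]
R5 ← R5 + (1/2)·R1: [0, -1, -3, 0]
R6 ← R6 − (1/4)·R1: [0, 0, 3/2, 0]
R3 ← R3 − (7/3)·R2: [0, 0, 17/3, -5/3]
R4 ← R4 − (4/3)·R2: [0, 0, 8/3, -2/3]
R5 ← R5 + (1/3)·R2: [0, 0, -8/3, 2/3]
R4 ← R4 − (8/17)·R3: [0, 0, 0, 2/17]
R5 ← R5 + (8/17)·R3: [0, 0, 0, -2/17]
R6 ← R6 − (9/34)·R3: [0, 0, 0, 15/34]
R5 ← R5 + R4: [0, 0, 0, 0]
R6 ← R6 − (15/4)·R4: [0, 0, 0, 0]
Echelon form has 4 nonzero rows, so rank(T) = 4.
The rank gives the maximum number of linearly independent rows: 4.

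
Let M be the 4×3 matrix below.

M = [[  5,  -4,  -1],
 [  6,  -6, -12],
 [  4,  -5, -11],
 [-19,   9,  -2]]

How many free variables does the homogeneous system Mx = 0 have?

Row reduce to echelon form.
R2 ← R2 − (6/5)·R1: [0, -6/5, -54/5]
R3 ← R3 − (4/5)·R1: [0, -9/5, -51/5]
R4 ← R4 + (19/5)·R1: [0, -31/5, -29/5]
R3 ← R3 − (3/2)·R2: [0, 0, 6]
R4 ← R4 − (31/6)·R2: [0, 0, 50]
R4 ← R4 − (25/3)·R3: [0, 0, 0]
3 nonzero rows, so rank(M) = 3.
M has 3 columns; by rank–nullity, nullity = 3 − 3 = 0.

0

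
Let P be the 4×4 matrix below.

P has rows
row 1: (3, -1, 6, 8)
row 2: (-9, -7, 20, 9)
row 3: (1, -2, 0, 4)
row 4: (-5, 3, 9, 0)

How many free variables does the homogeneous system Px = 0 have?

Row reduce to echelon form.
R2 ← R2 + (3)·R1: [0, -10, 38, 33]
R3 ← R3 − (1/3)·R1: [0, -5/3, -2, 4/3]
R4 ← R4 + (5/3)·R1: [0, 4/3, 19, 40/3]
R3 ← R3 − (1/6)·R2: [0, 0, -25/3, -25/6]
R4 ← R4 + (2/15)·R2: [0, 0, 361/15, 266/15]
R4 ← R4 + (361/125)·R3: [0, 0, 0, 57/10]
4 nonzero rows, so rank(P) = 4.
P has 4 columns; by rank–nullity, nullity = 4 − 4 = 0.

0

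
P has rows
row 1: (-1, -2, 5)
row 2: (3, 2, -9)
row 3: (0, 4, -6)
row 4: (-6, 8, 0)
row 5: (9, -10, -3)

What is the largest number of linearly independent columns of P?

Row reduce to echelon form.
R2 ← R2 + (3)·R1: [0, -4, 6]
R4 ← R4 − (6)·R1: [0, 20, -30]
R5 ← R5 + (9)·R1: [0, -28, 42]
R3 ← R3 + R2: [0, 0, 0]
R4 ← R4 + (5)·R2: [0, 0, 0]
R5 ← R5 − (7)·R2: [0, 0, 0]
Echelon form has 2 nonzero rows, so rank(P) = 2.
The rank gives the maximum number of linearly independent columns: 2.

2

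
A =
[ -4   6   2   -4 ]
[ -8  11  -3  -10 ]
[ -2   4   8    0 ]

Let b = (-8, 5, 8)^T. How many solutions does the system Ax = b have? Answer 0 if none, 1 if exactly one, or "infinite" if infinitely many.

0

Row reduce the augmented matrix [A | b].
R2 ← R2 − (2)·R1: [0, -1, -7, -2, 21]
R3 ← R3 − (1/2)·R1: [0, 1, 7, 2, 12]
R3 ← R3 + R2: [0, 0, 0, 0, 33]
The echelon form has 3 nonzero rows; the last pivot sits in the augmented column, so rank(A) = 2 but rank([A|b]) = 3.
Since the ranks differ, the system is inconsistent.
It has no solutions.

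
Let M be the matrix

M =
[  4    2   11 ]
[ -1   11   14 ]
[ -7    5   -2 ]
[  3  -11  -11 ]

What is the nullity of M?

0

Row reduce to echelon form.
R2 ← R2 + (1/4)·R1: [0, 23/2, 67/4]
R3 ← R3 + (7/4)·R1: [0, 17/2, 69/4]
R4 ← R4 − (3/4)·R1: [0, -25/2, -77/4]
R3 ← R3 − (17/23)·R2: [0, 0, 112/23]
R4 ← R4 + (25/23)·R2: [0, 0, -24/23]
R4 ← R4 + (3/14)·R3: [0, 0, 0]
3 nonzero rows, so rank(M) = 3.
M has 3 columns; by rank–nullity, nullity = 3 − 3 = 0.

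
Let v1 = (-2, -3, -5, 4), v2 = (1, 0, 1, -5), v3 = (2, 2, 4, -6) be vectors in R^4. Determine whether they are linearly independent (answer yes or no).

Form the matrix with these vectors as rows and row reduce.
R2 ← R2 + (1/2)·R1: [0, -3/2, -3/2, -3]
R3 ← R3 + R1: [0, -1, -1, -2]
R3 ← R3 − (2/3)·R2: [0, 0, 0, 0]
2 nonzero rows, so the 3 vectors span a space of dimension 2.
Since 2 < 3, the vectors are linearly dependent.

no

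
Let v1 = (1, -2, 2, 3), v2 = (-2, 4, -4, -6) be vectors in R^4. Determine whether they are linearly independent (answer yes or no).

Form the matrix with these vectors as rows and row reduce.
R2 ← R2 + (2)·R1: [0, 0, 0, 0]
1 nonzero row, so the 2 vectors span a space of dimension 1.
Since 1 < 2, the vectors are linearly dependent.

no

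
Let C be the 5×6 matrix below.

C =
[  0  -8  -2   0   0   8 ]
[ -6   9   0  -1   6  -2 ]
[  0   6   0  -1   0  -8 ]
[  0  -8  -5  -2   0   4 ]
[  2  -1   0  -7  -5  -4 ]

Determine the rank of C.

Row reduce to echelon form.
Swap R1 ↔ R2
R5 ← R5 + (1/3)·R1: [0, 2, 0, -22/3, -3, -14/3]
R3 ← R3 + (3/4)·R2: [0, 0, -3/2, -1, 0, -2]
R4 ← R4 − R2: [0, 0, -3, -2, 0, -4]
R5 ← R5 + (1/4)·R2: [0, 0, -1/2, -22/3, -3, -8/3]
R4 ← R4 − (2)·R3: [0, 0, 0, 0, 0, 0]
R5 ← R5 − (1/3)·R3: [0, 0, 0, -7, -3, -2]
Swap R4 ↔ R5
Echelon form has 4 nonzero rows, so rank(C) = 4.

4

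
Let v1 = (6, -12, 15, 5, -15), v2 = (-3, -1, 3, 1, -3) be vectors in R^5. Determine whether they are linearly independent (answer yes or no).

yes

Form the matrix with these vectors as rows and row reduce.
R2 ← R2 + (1/2)·R1: [0, -7, 21/2, 7/2, -21/2]
2 nonzero rows, so the 2 vectors span a space of dimension 2.
Since 2 = 2, the vectors are linearly independent.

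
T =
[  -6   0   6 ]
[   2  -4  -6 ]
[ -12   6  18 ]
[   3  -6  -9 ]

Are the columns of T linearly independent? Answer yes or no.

no

Row reduce T to echelon form.
R2 ← R2 + (1/3)·R1: [0, -4, -4]
R3 ← R3 − (2)·R1: [0, 6, 6]
R4 ← R4 + (1/2)·R1: [0, -6, -6]
R3 ← R3 + (3/2)·R2: [0, 0, 0]
R4 ← R4 − (3/2)·R2: [0, 0, 0]
2 pivots among 3 columns.
Only 2 < 3 pivot columns, so the columns are linearly dependent.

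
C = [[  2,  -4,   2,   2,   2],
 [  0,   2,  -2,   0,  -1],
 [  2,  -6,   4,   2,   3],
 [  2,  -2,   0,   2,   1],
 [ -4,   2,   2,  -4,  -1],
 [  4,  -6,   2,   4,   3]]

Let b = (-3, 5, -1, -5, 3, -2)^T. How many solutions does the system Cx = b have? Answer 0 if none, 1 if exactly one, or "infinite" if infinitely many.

Row reduce the augmented matrix [C | b].
R3 ← R3 − R1: [0, -2, 2, 0, 1, 2]
R4 ← R4 − R1: [0, 2, -2, 0, -1, -2]
R5 ← R5 + (2)·R1: [0, -6, 6, 0, 3, -3]
R6 ← R6 − (2)·R1: [0, 2, -2, 0, -1, 4]
R3 ← R3 + R2: [0, 0, 0, 0, 0, 7]
R4 ← R4 − R2: [0, 0, 0, 0, 0, -7]
R5 ← R5 + (3)·R2: [0, 0, 0, 0, 0, 12]
R6 ← R6 − R2: [0, 0, 0, 0, 0, -1]
R4 ← R4 + R3: [0, 0, 0, 0, 0, 0]
R5 ← R5 − (12/7)·R3: [0, 0, 0, 0, 0, 0]
R6 ← R6 + (1/7)·R3: [0, 0, 0, 0, 0, 0]
The echelon form has 3 nonzero rows; the last pivot sits in the augmented column, so rank(C) = 2 but rank([C|b]) = 3.
Since the ranks differ, the system is inconsistent.
It has no solutions.

0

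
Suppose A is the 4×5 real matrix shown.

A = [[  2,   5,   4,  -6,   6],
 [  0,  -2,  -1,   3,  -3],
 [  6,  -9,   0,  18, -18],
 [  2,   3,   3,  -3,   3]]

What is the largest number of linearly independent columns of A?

Row reduce to echelon form.
R3 ← R3 − (3)·R1: [0, -24, -12, 36, -36]
R4 ← R4 − R1: [0, -2, -1, 3, -3]
R3 ← R3 − (12)·R2: [0, 0, 0, 0, 0]
R4 ← R4 − R2: [0, 0, 0, 0, 0]
Echelon form has 2 nonzero rows, so rank(A) = 2.
The rank gives the maximum number of linearly independent columns: 2.

2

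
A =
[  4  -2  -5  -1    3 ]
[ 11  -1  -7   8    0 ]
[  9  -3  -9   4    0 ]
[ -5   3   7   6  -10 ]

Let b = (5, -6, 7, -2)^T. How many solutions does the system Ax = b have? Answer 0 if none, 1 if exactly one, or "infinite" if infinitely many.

Row reduce the augmented matrix [A | b].
R2 ← R2 − (11/4)·R1: [0, 9/2, 27/4, 43/4, -33/4, -79/4]
R3 ← R3 − (9/4)·R1: [0, 3/2, 9/4, 25/4, -27/4, -17/4]
R4 ← R4 + (5/4)·R1: [0, 1/2, 3/4, 19/4, -25/4, 17/4]
R3 ← R3 − (1/3)·R2: [0, 0, 0, 8/3, -4, 7/3]
R4 ← R4 − (1/9)·R2: [0, 0, 0, 32/9, -16/3, 58/9]
R4 ← R4 − (4/3)·R3: [0, 0, 0, 0, 0, 10/3]
The echelon form has 4 nonzero rows; the last pivot sits in the augmented column, so rank(A) = 3 but rank([A|b]) = 4.
Since the ranks differ, the system is inconsistent.
It has no solutions.

0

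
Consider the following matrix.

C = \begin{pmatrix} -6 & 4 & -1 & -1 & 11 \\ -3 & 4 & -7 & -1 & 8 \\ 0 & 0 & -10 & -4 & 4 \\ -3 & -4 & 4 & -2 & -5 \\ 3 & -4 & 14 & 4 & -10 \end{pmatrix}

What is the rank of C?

Row reduce to echelon form.
R2 ← R2 − (1/2)·R1: [0, 2, -13/2, -1/2, 5/2]
R4 ← R4 − (1/2)·R1: [0, -6, 9/2, -3/2, -21/2]
R5 ← R5 + (1/2)·R1: [0, -2, 27/2, 7/2, -9/2]
R4 ← R4 + (3)·R2: [0, 0, -15, -3, -3]
R5 ← R5 + R2: [0, 0, 7, 3, -2]
R4 ← R4 − (3/2)·R3: [0, 0, 0, 3, -9]
R5 ← R5 + (7/10)·R3: [0, 0, 0, 1/5, 4/5]
R5 ← R5 − (1/15)·R4: [0, 0, 0, 0, 7/5]
Echelon form has 5 nonzero rows, so rank(C) = 5.

5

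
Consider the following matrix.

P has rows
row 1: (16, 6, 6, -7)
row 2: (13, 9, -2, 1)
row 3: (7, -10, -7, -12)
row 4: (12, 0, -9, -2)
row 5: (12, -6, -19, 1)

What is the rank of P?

4

Row reduce to echelon form.
R2 ← R2 − (13/16)·R1: [0, 33/8, -55/8, 107/16]
R3 ← R3 − (7/16)·R1: [0, -101/8, -77/8, -143/16]
R4 ← R4 − (3/4)·R1: [0, -9/2, -27/2, 13/4]
R5 ← R5 − (3/4)·R1: [0, -21/2, -47/2, 25/4]
R3 ← R3 + (101/33)·R2: [0, 0, -92/3, 761/66]
R4 ← R4 + (12/11)·R2: [0, 0, -21, 116/11]
R5 ← R5 + (28/11)·R2: [0, 0, -41, 256/11]
R4 ← R4 − (63/92)·R3: [0, 0, 0, 5363/2024]
R5 ← R5 − (123/92)·R3: [0, 0, 0, 15903/2024]
R5 ← R5 − (513/173)·R4: [0, 0, 0, 0]
Echelon form has 4 nonzero rows, so rank(P) = 4.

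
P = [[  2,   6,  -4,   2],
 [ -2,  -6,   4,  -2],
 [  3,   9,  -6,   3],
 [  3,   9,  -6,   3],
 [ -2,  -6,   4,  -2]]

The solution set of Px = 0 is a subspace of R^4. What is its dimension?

3

Row reduce to echelon form.
R2 ← R2 + R1: [0, 0, 0, 0]
R3 ← R3 − (3/2)·R1: [0, 0, 0, 0]
R4 ← R4 − (3/2)·R1: [0, 0, 0, 0]
R5 ← R5 + R1: [0, 0, 0, 0]
1 nonzero row, so rank(P) = 1.
P has 4 columns; by rank–nullity, nullity = 4 − 1 = 3.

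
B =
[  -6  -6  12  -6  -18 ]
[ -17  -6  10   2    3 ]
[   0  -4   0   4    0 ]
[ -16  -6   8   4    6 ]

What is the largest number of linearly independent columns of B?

3

Row reduce to echelon form.
R2 ← R2 − (17/6)·R1: [0, 11, -24, 19, 54]
R4 ← R4 − (8/3)·R1: [0, 10, -24, 20, 54]
R3 ← R3 + (4/11)·R2: [0, 0, -96/11, 120/11, 216/11]
R4 ← R4 − (10/11)·R2: [0, 0, -24/11, 30/11, 54/11]
R4 ← R4 − (1/4)·R3: [0, 0, 0, 0, 0]
Echelon form has 3 nonzero rows, so rank(B) = 3.
The rank gives the maximum number of linearly independent columns: 3.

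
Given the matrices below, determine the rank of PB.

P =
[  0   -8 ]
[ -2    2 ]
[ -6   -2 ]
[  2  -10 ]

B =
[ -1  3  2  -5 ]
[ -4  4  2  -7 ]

First compute PB:
[[ 32, -32, -16,  56],
 [ -6,   2,   0,  -4],
 [ 14, -26, -16,  44],
 [ 38, -34, -16,  60]]
Now row reduce the product.
R2 ← R2 + (3/16)·R1: [0, -4, -3, 13/2]
R3 ← R3 − (7/16)·R1: [0, -12, -9, 39/2]
R4 ← R4 − (19/16)·R1: [0, 4, 3, -13/2]
R3 ← R3 − (3)·R2: [0, 0, 0, 0]
R4 ← R4 + R2: [0, 0, 0, 0]
2 nonzero rows, so rank(PB) = 2.

2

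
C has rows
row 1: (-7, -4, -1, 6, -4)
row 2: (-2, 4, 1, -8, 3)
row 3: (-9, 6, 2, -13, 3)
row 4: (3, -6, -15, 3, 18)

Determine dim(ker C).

2

Row reduce to echelon form.
R2 ← R2 − (2/7)·R1: [0, 36/7, 9/7, -68/7, 29/7]
R3 ← R3 − (9/7)·R1: [0, 78/7, 23/7, -145/7, 57/7]
R4 ← R4 + (3/7)·R1: [0, -54/7, -108/7, 39/7, 114/7]
R3 ← R3 − (13/6)·R2: [0, 0, 1/2, 1/3, -5/6]
R4 ← R4 + (3/2)·R2: [0, 0, -27/2, -9, 45/2]
R4 ← R4 + (27)·R3: [0, 0, 0, 0, 0]
3 nonzero rows, so rank(C) = 3.
C has 5 columns; by rank–nullity, nullity = 5 − 3 = 2.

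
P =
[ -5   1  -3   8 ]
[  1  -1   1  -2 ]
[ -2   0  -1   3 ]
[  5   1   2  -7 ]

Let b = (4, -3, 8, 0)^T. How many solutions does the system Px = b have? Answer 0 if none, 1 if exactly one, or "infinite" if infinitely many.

Row reduce the augmented matrix [P | b].
R2 ← R2 + (1/5)·R1: [0, -4/5, 2/5, -2/5, -11/5]
R3 ← R3 − (2/5)·R1: [0, -2/5, 1/5, -1/5, 32/5]
R4 ← R4 + R1: [0, 2, -1, 1, 4]
R3 ← R3 − (1/2)·R2: [0, 0, 0, 0, 15/2]
R4 ← R4 + (5/2)·R2: [0, 0, 0, 0, -3/2]
R4 ← R4 + (1/5)·R3: [0, 0, 0, 0, 0]
The echelon form has 3 nonzero rows; the last pivot sits in the augmented column, so rank(P) = 2 but rank([P|b]) = 3.
Since the ranks differ, the system is inconsistent.
It has no solutions.

0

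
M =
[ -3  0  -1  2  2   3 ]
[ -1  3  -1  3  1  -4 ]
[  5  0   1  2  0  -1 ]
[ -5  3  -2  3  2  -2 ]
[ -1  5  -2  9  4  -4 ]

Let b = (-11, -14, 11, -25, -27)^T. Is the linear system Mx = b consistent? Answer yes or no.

Row reduce the augmented matrix [M | b].
R2 ← R2 − (1/3)·R1: [0, 3, -2/3, 7/3, 1/3, -5, -31/3]
R3 ← R3 + (5/3)·R1: [0, 0, -2/3, 16/3, 10/3, 4, -22/3]
R4 ← R4 − (5/3)·R1: [0, 3, -1/3, -1/3, -4/3, -7, -20/3]
R5 ← R5 − (1/3)·R1: [0, 5, -5/3, 25/3, 10/3, -5, -70/3]
R4 ← R4 − R2: [0, 0, 1/3, -8/3, -5/3, -2, 11/3]
R5 ← R5 − (5/3)·R2: [0, 0, -5/9, 40/9, 25/9, 10/3, -55/9]
R4 ← R4 + (1/2)·R3: [0, 0, 0, 0, 0, 0, 0]
R5 ← R5 − (5/6)·R3: [0, 0, 0, 0, 0, 0, 0]
The echelon form has 3 nonzero rows, and every pivot lies in the first 6 columns, so rank(M) = rank([M|b]) = 3.
The system is consistent.

yes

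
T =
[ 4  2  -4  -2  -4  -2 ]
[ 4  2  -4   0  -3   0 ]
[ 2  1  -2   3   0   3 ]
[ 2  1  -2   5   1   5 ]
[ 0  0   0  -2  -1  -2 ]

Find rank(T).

Row reduce to echelon form.
R2 ← R2 − R1: [0, 0, 0, 2, 1, 2]
R3 ← R3 − (1/2)·R1: [0, 0, 0, 4, 2, 4]
R4 ← R4 − (1/2)·R1: [0, 0, 0, 6, 3, 6]
R3 ← R3 − (2)·R2: [0, 0, 0, 0, 0, 0]
R4 ← R4 − (3)·R2: [0, 0, 0, 0, 0, 0]
R5 ← R5 + R2: [0, 0, 0, 0, 0, 0]
Echelon form has 2 nonzero rows, so rank(T) = 2.

2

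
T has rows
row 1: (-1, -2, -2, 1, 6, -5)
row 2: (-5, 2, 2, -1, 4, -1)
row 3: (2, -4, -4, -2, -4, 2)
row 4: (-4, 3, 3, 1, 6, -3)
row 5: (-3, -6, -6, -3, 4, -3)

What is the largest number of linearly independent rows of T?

3

Row reduce to echelon form.
R2 ← R2 − (5)·R1: [0, 12, 12, -6, -26, 24]
R3 ← R3 + (2)·R1: [0, -8, -8, 0, 8, -8]
R4 ← R4 − (4)·R1: [0, 11, 11, -3, -18, 17]
R5 ← R5 − (3)·R1: [0, 0, 0, -6, -14, 12]
R3 ← R3 + (2/3)·R2: [0, 0, 0, -4, -28/3, 8]
R4 ← R4 − (11/12)·R2: [0, 0, 0, 5/2, 35/6, -5]
R4 ← R4 + (5/8)·R3: [0, 0, 0, 0, 0, 0]
R5 ← R5 − (3/2)·R3: [0, 0, 0, 0, 0, 0]
Echelon form has 3 nonzero rows, so rank(T) = 3.
The rank gives the maximum number of linearly independent rows: 3.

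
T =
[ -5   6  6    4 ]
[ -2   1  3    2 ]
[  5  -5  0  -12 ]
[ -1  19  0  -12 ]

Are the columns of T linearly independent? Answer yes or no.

Row reduce T to echelon form.
R2 ← R2 − (2/5)·R1: [0, -7/5, 3/5, 2/5]
R3 ← R3 + R1: [0, 1, 6, -8]
R4 ← R4 − (1/5)·R1: [0, 89/5, -6/5, -64/5]
R3 ← R3 + (5/7)·R2: [0, 0, 45/7, -54/7]
R4 ← R4 + (89/7)·R2: [0, 0, 45/7, -54/7]
R4 ← R4 − R3: [0, 0, 0, 0]
3 pivots among 4 columns.
Only 3 < 4 pivot columns, so the columns are linearly dependent.

no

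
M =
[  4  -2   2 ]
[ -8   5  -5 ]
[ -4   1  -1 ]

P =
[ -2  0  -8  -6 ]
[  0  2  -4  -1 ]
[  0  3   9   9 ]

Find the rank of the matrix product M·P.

2

First compute MP:
[[ -8,   2,  -6,  -4],
 [ 16,  -5,  -1,  -2],
 [  8,  -1,  19,  14]]
Now row reduce the product.
R2 ← R2 + (2)·R1: [0, -1, -13, -10]
R3 ← R3 + R1: [0, 1, 13, 10]
R3 ← R3 + R2: [0, 0, 0, 0]
2 nonzero rows, so rank(MP) = 2.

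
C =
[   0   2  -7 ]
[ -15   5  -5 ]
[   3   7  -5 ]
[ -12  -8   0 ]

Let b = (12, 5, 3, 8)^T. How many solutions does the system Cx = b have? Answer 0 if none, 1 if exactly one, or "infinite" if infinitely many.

1

Row reduce the augmented matrix [C | b].
Swap R1 ↔ R2
R3 ← R3 + (1/5)·R1: [0, 8, -6, 4]
R4 ← R4 − (4/5)·R1: [0, -12, 4, 4]
R3 ← R3 − (4)·R2: [0, 0, 22, -44]
R4 ← R4 + (6)·R2: [0, 0, -38, 76]
R4 ← R4 + (19/11)·R3: [0, 0, 0, 0]
The echelon form has 3 nonzero rows, and every pivot lies in the first 3 columns, so rank(C) = rank([C|b]) = 3.
The system is consistent.
rank = 3 = number of unknowns, so the solution is unique.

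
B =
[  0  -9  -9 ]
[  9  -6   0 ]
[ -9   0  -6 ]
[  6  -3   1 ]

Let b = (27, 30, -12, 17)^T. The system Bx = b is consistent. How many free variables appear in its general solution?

1

Row reduce the augmented matrix [B | b].
Swap R1 ↔ R2
R3 ← R3 + R1: [0, -6, -6, 18]
R4 ← R4 − (2/3)·R1: [0, 1, 1, -3]
R3 ← R3 − (2/3)·R2: [0, 0, 0, 0]
R4 ← R4 + (1/9)·R2: [0, 0, 0, 0]
The echelon form has 2 nonzero rows, and every pivot lies in the first 3 columns, so rank(B) = rank([B|b]) = 2.
The system is consistent.
Free variables = (unknowns) − (rank) = 3 − 2 = 1.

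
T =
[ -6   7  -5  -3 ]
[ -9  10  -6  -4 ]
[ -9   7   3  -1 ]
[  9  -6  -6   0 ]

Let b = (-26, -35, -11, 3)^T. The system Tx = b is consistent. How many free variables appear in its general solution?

Row reduce the augmented matrix [T | b].
R2 ← R2 − (3/2)·R1: [0, -1/2, 3/2, 1/2, 4]
R3 ← R3 − (3/2)·R1: [0, -7/2, 21/2, 7/2, 28]
R4 ← R4 + (3/2)·R1: [0, 9/2, -27/2, -9/2, -36]
R3 ← R3 − (7)·R2: [0, 0, 0, 0, 0]
R4 ← R4 + (9)·R2: [0, 0, 0, 0, 0]
The echelon form has 2 nonzero rows, and every pivot lies in the first 4 columns, so rank(T) = rank([T|b]) = 2.
The system is consistent.
Free variables = (unknowns) − (rank) = 4 − 2 = 2.

2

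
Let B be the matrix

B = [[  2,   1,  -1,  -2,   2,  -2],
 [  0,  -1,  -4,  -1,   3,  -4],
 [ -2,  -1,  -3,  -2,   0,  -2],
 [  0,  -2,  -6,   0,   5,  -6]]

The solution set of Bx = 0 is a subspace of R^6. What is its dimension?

3

Row reduce to echelon form.
R3 ← R3 + R1: [0, 0, -4, -4, 2, -4]
R4 ← R4 − (2)·R2: [0, 0, 2, 2, -1, 2]
R4 ← R4 + (1/2)·R3: [0, 0, 0, 0, 0, 0]
3 nonzero rows, so rank(B) = 3.
B has 6 columns; by rank–nullity, nullity = 6 − 3 = 3.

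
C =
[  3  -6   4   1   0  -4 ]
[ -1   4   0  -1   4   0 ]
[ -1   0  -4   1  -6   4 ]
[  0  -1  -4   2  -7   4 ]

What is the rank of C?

3

Row reduce to echelon form.
R2 ← R2 + (1/3)·R1: [0, 2, 4/3, -2/3, 4, -4/3]
R3 ← R3 + (1/3)·R1: [0, -2, -8/3, 4/3, -6, 8/3]
R3 ← R3 + R2: [0, 0, -4/3, 2/3, -2, 4/3]
R4 ← R4 + (1/2)·R2: [0, 0, -10/3, 5/3, -5, 10/3]
R4 ← R4 − (5/2)·R3: [0, 0, 0, 0, 0, 0]
Echelon form has 3 nonzero rows, so rank(C) = 3.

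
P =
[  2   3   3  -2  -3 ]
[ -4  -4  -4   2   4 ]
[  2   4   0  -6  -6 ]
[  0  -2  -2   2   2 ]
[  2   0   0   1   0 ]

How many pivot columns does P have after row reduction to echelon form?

Row reduce to echelon form.
R2 ← R2 + (2)·R1: [0, 2, 2, -2, -2]
R3 ← R3 − R1: [0, 1, -3, -4, -3]
R5 ← R5 − R1: [0, -3, -3, 3, 3]
R3 ← R3 − (1/2)·R2: [0, 0, -4, -3, -2]
R4 ← R4 + R2: [0, 0, 0, 0, 0]
R5 ← R5 + (3/2)·R2: [0, 0, 0, 0, 0]
Echelon form has 3 nonzero rows, so rank(P) = 3.
Each nonzero row contributes one pivot column: 3 pivot columns.

3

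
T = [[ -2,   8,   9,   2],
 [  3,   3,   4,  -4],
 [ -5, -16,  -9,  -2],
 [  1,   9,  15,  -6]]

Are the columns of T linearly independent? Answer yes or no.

Row reduce T to echelon form.
R2 ← R2 + (3/2)·R1: [0, 15, 35/2, -1]
R3 ← R3 − (5/2)·R1: [0, -36, -63/2, -7]
R4 ← R4 + (1/2)·R1: [0, 13, 39/2, -5]
R3 ← R3 + (12/5)·R2: [0, 0, 21/2, -47/5]
R4 ← R4 − (13/15)·R2: [0, 0, 13/3, -62/15]
R4 ← R4 − (26/63)·R3: [0, 0, 0, -16/63]
4 pivots among 4 columns.
Every column is a pivot column, so the columns are linearly independent.

yes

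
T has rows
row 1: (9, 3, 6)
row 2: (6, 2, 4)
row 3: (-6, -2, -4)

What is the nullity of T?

2

Row reduce to echelon form.
R2 ← R2 − (2/3)·R1: [0, 0, 0]
R3 ← R3 + (2/3)·R1: [0, 0, 0]
1 nonzero row, so rank(T) = 1.
T has 3 columns; by rank–nullity, nullity = 3 − 1 = 2.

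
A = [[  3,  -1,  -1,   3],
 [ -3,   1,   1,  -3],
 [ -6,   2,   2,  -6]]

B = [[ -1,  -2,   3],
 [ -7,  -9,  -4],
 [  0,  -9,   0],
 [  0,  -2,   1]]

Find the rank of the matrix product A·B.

First compute AB:
[[  4,   6,  16],
 [ -4,  -6, -16],
 [ -8, -12, -32]]
Now row reduce the product.
R2 ← R2 + R1: [0, 0, 0]
R3 ← R3 + (2)·R1: [0, 0, 0]
1 nonzero row, so rank(AB) = 1.

1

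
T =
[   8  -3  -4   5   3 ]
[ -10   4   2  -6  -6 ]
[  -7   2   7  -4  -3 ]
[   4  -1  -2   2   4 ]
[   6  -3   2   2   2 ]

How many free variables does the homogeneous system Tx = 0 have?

Row reduce to echelon form.
R2 ← R2 + (5/4)·R1: [0, 1/4, -3, 1/4, -9/4]
R3 ← R3 + (7/8)·R1: [0, -5/8, 7/2, 3/8, -3/8]
R4 ← R4 − (1/2)·R1: [0, 1/2, 0, -1/2, 5/2]
R5 ← R5 − (3/4)·R1: [0, -3/4, 5, -7/4, -1/4]
R3 ← R3 + (5/2)·R2: [0, 0, -4, 1, -6]
R4 ← R4 − (2)·R2: [0, 0, 6, -1, 7]
R5 ← R5 + (3)·R2: [0, 0, -4, -1, -7]
R4 ← R4 + (3/2)·R3: [0, 0, 0, 1/2, -2]
R5 ← R5 − R3: [0, 0, 0, -2, -1]
R5 ← R5 + (4)·R4: [0, 0, 0, 0, -9]
5 nonzero rows, so rank(T) = 5.
T has 5 columns; by rank–nullity, nullity = 5 − 5 = 0.

0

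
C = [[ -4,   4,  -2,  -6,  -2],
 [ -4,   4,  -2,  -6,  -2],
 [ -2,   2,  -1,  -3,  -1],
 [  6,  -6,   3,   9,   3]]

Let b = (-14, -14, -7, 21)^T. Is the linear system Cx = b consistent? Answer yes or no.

yes

Row reduce the augmented matrix [C | b].
R2 ← R2 − R1: [0, 0, 0, 0, 0, 0]
R3 ← R3 − (1/2)·R1: [0, 0, 0, 0, 0, 0]
R4 ← R4 + (3/2)·R1: [0, 0, 0, 0, 0, 0]
The echelon form has 1 nonzero rows, and every pivot lies in the first 5 columns, so rank(C) = rank([C|b]) = 1.
The system is consistent.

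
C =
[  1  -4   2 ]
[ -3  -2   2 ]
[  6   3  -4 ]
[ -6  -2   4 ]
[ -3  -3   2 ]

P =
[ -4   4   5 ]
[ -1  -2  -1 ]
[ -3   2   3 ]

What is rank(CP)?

First compute CP:
[[ -6,  16,  15],
 [  8,  -4,  -7],
 [-15,  10,  15],
 [ 14, -12, -16],
 [  9,  -2,  -6]]
Now row reduce the product.
R2 ← R2 + (4/3)·R1: [0, 52/3, 13]
R3 ← R3 − (5/2)·R1: [0, -30, -45/2]
R4 ← R4 + (7/3)·R1: [0, 76/3, 19]
R5 ← R5 + (3/2)·R1: [0, 22, 33/2]
R3 ← R3 + (45/26)·R2: [0, 0, 0]
R4 ← R4 − (19/13)·R2: [0, 0, 0]
R5 ← R5 − (33/26)·R2: [0, 0, 0]
2 nonzero rows, so rank(CP) = 2.

2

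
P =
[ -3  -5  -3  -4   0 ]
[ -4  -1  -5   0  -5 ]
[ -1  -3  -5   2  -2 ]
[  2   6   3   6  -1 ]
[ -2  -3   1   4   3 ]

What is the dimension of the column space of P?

4

Row reduce to echelon form.
R2 ← R2 − (4/3)·R1: [0, 17/3, -1, 16/3, -5]
R3 ← R3 − (1/3)·R1: [0, -4/3, -4, 10/3, -2]
R4 ← R4 + (2/3)·R1: [0, 8/3, 1, 10/3, -1]
R5 ← R5 − (2/3)·R1: [0, 1/3, 3, 20/3, 3]
R3 ← R3 + (4/17)·R2: [0, 0, -72/17, 78/17, -54/17]
R4 ← R4 − (8/17)·R2: [0, 0, 25/17, 14/17, 23/17]
R5 ← R5 − (1/17)·R2: [0, 0, 52/17, 108/17, 56/17]
R4 ← R4 + (25/72)·R3: [0, 0, 0, 29/12, 1/4]
R5 ← R5 + (13/18)·R3: [0, 0, 0, 29/3, 1]
R5 ← R5 − (4)·R4: [0, 0, 0, 0, 0]
Echelon form has 4 nonzero rows, so rank(P) = 4.
The column space has dimension equal to the rank: 4.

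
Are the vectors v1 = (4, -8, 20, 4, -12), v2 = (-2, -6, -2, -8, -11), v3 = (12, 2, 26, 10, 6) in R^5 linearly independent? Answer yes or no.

Form the matrix with these vectors as rows and row reduce.
R2 ← R2 + (1/2)·R1: [0, -10, 8, -6, -17]
R3 ← R3 − (3)·R1: [0, 26, -34, -2, 42]
R3 ← R3 + (13/5)·R2: [0, 0, -66/5, -88/5, -11/5]
3 nonzero rows, so the 3 vectors span a space of dimension 3.
Since 3 = 3, the vectors are linearly independent.

yes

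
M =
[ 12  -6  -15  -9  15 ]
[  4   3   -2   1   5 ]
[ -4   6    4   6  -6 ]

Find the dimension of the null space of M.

2

Row reduce to echelon form.
R2 ← R2 − (1/3)·R1: [0, 5, 3, 4, 0]
R3 ← R3 + (1/3)·R1: [0, 4, -1, 3, -1]
R3 ← R3 − (4/5)·R2: [0, 0, -17/5, -1/5, -1]
3 nonzero rows, so rank(M) = 3.
M has 5 columns; by rank–nullity, nullity = 5 − 3 = 2.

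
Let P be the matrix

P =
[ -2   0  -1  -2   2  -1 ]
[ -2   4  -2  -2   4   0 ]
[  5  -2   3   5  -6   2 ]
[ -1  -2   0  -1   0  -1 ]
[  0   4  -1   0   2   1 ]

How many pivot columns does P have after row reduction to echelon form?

Row reduce to echelon form.
R2 ← R2 − R1: [0, 4, -1, 0, 2, 1]
R3 ← R3 + (5/2)·R1: [0, -2, 1/2, 0, -1, -1/2]
R4 ← R4 − (1/2)·R1: [0, -2, 1/2, 0, -1, -1/2]
R3 ← R3 + (1/2)·R2: [0, 0, 0, 0, 0, 0]
R4 ← R4 + (1/2)·R2: [0, 0, 0, 0, 0, 0]
R5 ← R5 − R2: [0, 0, 0, 0, 0, 0]
Echelon form has 2 nonzero rows, so rank(P) = 2.
Each nonzero row contributes one pivot column: 2 pivot columns.

2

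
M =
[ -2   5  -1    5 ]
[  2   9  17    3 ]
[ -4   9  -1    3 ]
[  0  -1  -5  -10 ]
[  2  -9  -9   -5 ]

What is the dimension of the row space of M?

Row reduce to echelon form.
R2 ← R2 + R1: [0, 14, 16, 8]
R3 ← R3 − (2)·R1: [0, -1, 1, -7]
R5 ← R5 + R1: [0, -4, -10, 0]
R3 ← R3 + (1/14)·R2: [0, 0, 15/7, -45/7]
R4 ← R4 + (1/14)·R2: [0, 0, -27/7, -66/7]
R5 ← R5 + (2/7)·R2: [0, 0, -38/7, 16/7]
R4 ← R4 + (9/5)·R3: [0, 0, 0, -21]
R5 ← R5 + (38/15)·R3: [0, 0, 0, -14]
R5 ← R5 − (2/3)·R4: [0, 0, 0, 0]
Echelon form has 4 nonzero rows, so rank(M) = 4.
The row space has dimension equal to the rank: 4.

4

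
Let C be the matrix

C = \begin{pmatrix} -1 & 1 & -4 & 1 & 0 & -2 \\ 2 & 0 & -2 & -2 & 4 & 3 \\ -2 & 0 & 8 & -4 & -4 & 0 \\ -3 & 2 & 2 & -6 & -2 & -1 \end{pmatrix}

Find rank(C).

3

Row reduce to echelon form.
R2 ← R2 + (2)·R1: [0, 2, -10, 0, 4, -1]
R3 ← R3 − (2)·R1: [0, -2, 16, -6, -4, 4]
R4 ← R4 − (3)·R1: [0, -1, 14, -9, -2, 5]
R3 ← R3 + R2: [0, 0, 6, -6, 0, 3]
R4 ← R4 + (1/2)·R2: [0, 0, 9, -9, 0, 9/2]
R4 ← R4 − (3/2)·R3: [0, 0, 0, 0, 0, 0]
Echelon form has 3 nonzero rows, so rank(C) = 3.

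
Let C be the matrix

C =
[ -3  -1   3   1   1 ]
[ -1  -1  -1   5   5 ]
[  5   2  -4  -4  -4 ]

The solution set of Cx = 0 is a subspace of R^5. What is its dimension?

3

Row reduce to echelon form.
R2 ← R2 − (1/3)·R1: [0, -2/3, -2, 14/3, 14/3]
R3 ← R3 + (5/3)·R1: [0, 1/3, 1, -7/3, -7/3]
R3 ← R3 + (1/2)·R2: [0, 0, 0, 0, 0]
2 nonzero rows, so rank(C) = 2.
C has 5 columns; by rank–nullity, nullity = 5 − 2 = 3.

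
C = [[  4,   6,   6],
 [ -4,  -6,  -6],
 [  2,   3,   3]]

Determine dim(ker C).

Row reduce to echelon form.
R2 ← R2 + R1: [0, 0, 0]
R3 ← R3 − (1/2)·R1: [0, 0, 0]
1 nonzero row, so rank(C) = 1.
C has 3 columns; by rank–nullity, nullity = 3 − 1 = 2.

2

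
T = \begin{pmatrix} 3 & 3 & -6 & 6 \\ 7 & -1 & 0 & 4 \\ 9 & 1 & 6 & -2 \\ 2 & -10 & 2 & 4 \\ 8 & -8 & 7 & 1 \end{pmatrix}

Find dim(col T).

3

Row reduce to echelon form.
R2 ← R2 − (7/3)·R1: [0, -8, 14, -10]
R3 ← R3 − (3)·R1: [0, -8, 24, -20]
R4 ← R4 − (2/3)·R1: [0, -12, 6, 0]
R5 ← R5 − (8/3)·R1: [0, -16, 23, -15]
R3 ← R3 − R2: [0, 0, 10, -10]
R4 ← R4 − (3/2)·R2: [0, 0, -15, 15]
R5 ← R5 − (2)·R2: [0, 0, -5, 5]
R4 ← R4 + (3/2)·R3: [0, 0, 0, 0]
R5 ← R5 + (1/2)·R3: [0, 0, 0, 0]
Echelon form has 3 nonzero rows, so rank(T) = 3.
The column space has dimension equal to the rank: 3.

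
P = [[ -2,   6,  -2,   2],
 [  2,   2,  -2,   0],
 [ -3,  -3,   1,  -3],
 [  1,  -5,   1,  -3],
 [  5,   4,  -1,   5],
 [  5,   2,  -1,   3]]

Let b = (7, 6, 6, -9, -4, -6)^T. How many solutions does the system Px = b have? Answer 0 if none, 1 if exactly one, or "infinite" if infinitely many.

Row reduce the augmented matrix [P | b].
R2 ← R2 + R1: [0, 8, -4, 2, 13]
R3 ← R3 − (3/2)·R1: [0, -12, 4, -6, -9/2]
R4 ← R4 + (1/2)·R1: [0, -2, 0, -2, -11/2]
R5 ← R5 + (5/2)·R1: [0, 19, -6, 10, 27/2]
R6 ← R6 + (5/2)·R1: [0, 17, -6, 8, 23/2]
R3 ← R3 + (3/2)·R2: [0, 0, -2, -3, 15]
R4 ← R4 + (1/4)·R2: [0, 0, -1, -3/2, -9/4]
R5 ← R5 − (19/8)·R2: [0, 0, 7/2, 21/4, -139/8]
R6 ← R6 − (17/8)·R2: [0, 0, 5/2, 15/4, -129/8]
R4 ← R4 − (1/2)·R3: [0, 0, 0, 0, -39/4]
R5 ← R5 + (7/4)·R3: [0, 0, 0, 0, 71/8]
R6 ← R6 + (5/4)·R3: [0, 0, 0, 0, 21/8]
R5 ← R5 + (71/78)·R4: [0, 0, 0, 0, 0]
R6 ← R6 + (7/26)·R4: [0, 0, 0, 0, 0]
The echelon form has 4 nonzero rows; the last pivot sits in the augmented column, so rank(P) = 3 but rank([P|b]) = 4.
Since the ranks differ, the system is inconsistent.
It has no solutions.

0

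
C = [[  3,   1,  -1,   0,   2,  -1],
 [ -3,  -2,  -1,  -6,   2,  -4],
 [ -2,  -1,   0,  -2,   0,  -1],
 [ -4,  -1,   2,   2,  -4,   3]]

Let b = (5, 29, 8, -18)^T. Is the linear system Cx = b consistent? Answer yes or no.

Row reduce the augmented matrix [C | b].
R2 ← R2 + R1: [0, -1, -2, -6, 4, -5, 34]
R3 ← R3 + (2/3)·R1: [0, -1/3, -2/3, -2, 4/3, -5/3, 34/3]
R4 ← R4 + (4/3)·R1: [0, 1/3, 2/3, 2, -4/3, 5/3, -34/3]
R3 ← R3 − (1/3)·R2: [0, 0, 0, 0, 0, 0, 0]
R4 ← R4 + (1/3)·R2: [0, 0, 0, 0, 0, 0, 0]
The echelon form has 2 nonzero rows, and every pivot lies in the first 6 columns, so rank(C) = rank([C|b]) = 2.
The system is consistent.

yes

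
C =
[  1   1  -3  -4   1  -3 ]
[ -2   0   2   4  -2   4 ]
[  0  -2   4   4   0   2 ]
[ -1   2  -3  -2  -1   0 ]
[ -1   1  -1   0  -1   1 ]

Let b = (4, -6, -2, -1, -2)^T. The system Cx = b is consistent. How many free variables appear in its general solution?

4

Row reduce the augmented matrix [C | b].
R2 ← R2 + (2)·R1: [0, 2, -4, -4, 0, -2, 2]
R4 ← R4 + R1: [0, 3, -6, -6, 0, -3, 3]
R5 ← R5 + R1: [0, 2, -4, -4, 0, -2, 2]
R3 ← R3 + R2: [0, 0, 0, 0, 0, 0, 0]
R4 ← R4 − (3/2)·R2: [0, 0, 0, 0, 0, 0, 0]
R5 ← R5 − R2: [0, 0, 0, 0, 0, 0, 0]
The echelon form has 2 nonzero rows, and every pivot lies in the first 6 columns, so rank(C) = rank([C|b]) = 2.
The system is consistent.
Free variables = (unknowns) − (rank) = 6 − 2 = 4.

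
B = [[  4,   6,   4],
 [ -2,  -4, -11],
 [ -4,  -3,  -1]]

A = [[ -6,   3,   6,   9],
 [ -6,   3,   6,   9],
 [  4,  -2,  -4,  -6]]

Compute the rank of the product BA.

1

First compute BA:
[[-44,  22,  44,  66],
 [ -8,   4,   8,  12],
 [ 38, -19, -38, -57]]
Now row reduce the product.
R2 ← R2 − (2/11)·R1: [0, 0, 0, 0]
R3 ← R3 + (19/22)·R1: [0, 0, 0, 0]
1 nonzero row, so rank(BA) = 1.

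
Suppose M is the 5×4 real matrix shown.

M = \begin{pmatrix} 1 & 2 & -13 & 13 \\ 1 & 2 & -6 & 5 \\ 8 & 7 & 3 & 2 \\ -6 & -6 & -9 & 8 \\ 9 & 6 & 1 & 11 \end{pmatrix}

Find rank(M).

Row reduce to echelon form.
R2 ← R2 − R1: [0, 0, 7, -8]
R3 ← R3 − (8)·R1: [0, -9, 107, -102]
R4 ← R4 + (6)·R1: [0, 6, -87, 86]
R5 ← R5 − (9)·R1: [0, -12, 118, -106]
Swap R2 ↔ R3
R4 ← R4 + (2/3)·R2: [0, 0, -47/3, 18]
R5 ← R5 − (4/3)·R2: [0, 0, -74/3, 30]
R4 ← R4 + (47/21)·R3: [0, 0, 0, 2/21]
R5 ← R5 + (74/21)·R3: [0, 0, 0, 38/21]
R5 ← R5 − (19)·R4: [0, 0, 0, 0]
Echelon form has 4 nonzero rows, so rank(M) = 4.

4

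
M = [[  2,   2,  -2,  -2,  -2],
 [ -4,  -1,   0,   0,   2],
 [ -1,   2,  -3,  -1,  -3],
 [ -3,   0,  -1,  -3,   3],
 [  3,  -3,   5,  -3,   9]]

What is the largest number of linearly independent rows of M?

Row reduce to echelon form.
R2 ← R2 + (2)·R1: [0, 3, -4, -4, -2]
R3 ← R3 + (1/2)·R1: [0, 3, -4, -2, -4]
R4 ← R4 + (3/2)·R1: [0, 3, -4, -6, 0]
R5 ← R5 − (3/2)·R1: [0, -6, 8, 0, 12]
R3 ← R3 − R2: [0, 0, 0, 2, -2]
R4 ← R4 − R2: [0, 0, 0, -2, 2]
R5 ← R5 + (2)·R2: [0, 0, 0, -8, 8]
R4 ← R4 + R3: [0, 0, 0, 0, 0]
R5 ← R5 + (4)·R3: [0, 0, 0, 0, 0]
Echelon form has 3 nonzero rows, so rank(M) = 3.
The rank gives the maximum number of linearly independent rows: 3.

3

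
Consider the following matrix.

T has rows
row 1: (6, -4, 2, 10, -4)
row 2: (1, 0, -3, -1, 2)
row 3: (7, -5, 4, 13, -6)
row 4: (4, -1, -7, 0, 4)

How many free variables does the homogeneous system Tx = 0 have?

Row reduce to echelon form.
R2 ← R2 − (1/6)·R1: [0, 2/3, -10/3, -8/3, 8/3]
R3 ← R3 − (7/6)·R1: [0, -1/3, 5/3, 4/3, -4/3]
R4 ← R4 − (2/3)·R1: [0, 5/3, -25/3, -20/3, 20/3]
R3 ← R3 + (1/2)·R2: [0, 0, 0, 0, 0]
R4 ← R4 − (5/2)·R2: [0, 0, 0, 0, 0]
2 nonzero rows, so rank(T) = 2.
T has 5 columns; by rank–nullity, nullity = 5 − 2 = 3.

3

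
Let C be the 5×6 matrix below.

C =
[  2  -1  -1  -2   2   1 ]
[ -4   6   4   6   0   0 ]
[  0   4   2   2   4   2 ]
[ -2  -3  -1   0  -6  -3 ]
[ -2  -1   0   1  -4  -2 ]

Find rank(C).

Row reduce to echelon form.
R2 ← R2 + (2)·R1: [0, 4, 2, 2, 4, 2]
R4 ← R4 + R1: [0, -4, -2, -2, -4, -2]
R5 ← R5 + R1: [0, -2, -1, -1, -2, -1]
R3 ← R3 − R2: [0, 0, 0, 0, 0, 0]
R4 ← R4 + R2: [0, 0, 0, 0, 0, 0]
R5 ← R5 + (1/2)·R2: [0, 0, 0, 0, 0, 0]
Echelon form has 2 nonzero rows, so rank(C) = 2.

2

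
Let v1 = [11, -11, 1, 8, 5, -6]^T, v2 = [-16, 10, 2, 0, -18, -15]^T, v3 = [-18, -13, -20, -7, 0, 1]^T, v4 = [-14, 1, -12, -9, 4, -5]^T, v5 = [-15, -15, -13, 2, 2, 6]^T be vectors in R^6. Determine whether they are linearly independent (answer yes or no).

Form the matrix with these vectors as rows and row reduce.
R2 ← R2 + (16/11)·R1: [0, -6, 38/11, 128/11, -118/11, -261/11]
R3 ← R3 + (18/11)·R1: [0, -31, -202/11, 67/11, 90/11, -97/11]
R4 ← R4 + (14/11)·R1: [0, -13, -118/11, 13/11, 114/11, -139/11]
R5 ← R5 + (15/11)·R1: [0, -30, -128/11, 142/11, 97/11, -24/11]
R3 ← R3 − (31/6)·R2: [0, 0, -1195/33, -1783/33, 2099/33, 2503/22]
R4 ← R4 − (13/6)·R2: [0, 0, -601/33, -793/33, 1109/33, 853/22]
R5 ← R5 − (5)·R2: [0, 0, -318/11, -498/11, 687/11, 1281/11]
R4 ← R4 − (601/1195)·R3: [0, 0, 0, 3756/1195, 1932/1195, -22044/1195]
R5 ← R5 − (954/1195)·R3: [0, 0, 0, -2556/1195, 13953/1195, 30624/1195]
R5 ← R5 + (213/313)·R4: [0, 0, 0, 0, 3999/313, 4092/313]
5 nonzero rows, so the 5 vectors span a space of dimension 5.
Since 5 = 5, the vectors are linearly independent.

yes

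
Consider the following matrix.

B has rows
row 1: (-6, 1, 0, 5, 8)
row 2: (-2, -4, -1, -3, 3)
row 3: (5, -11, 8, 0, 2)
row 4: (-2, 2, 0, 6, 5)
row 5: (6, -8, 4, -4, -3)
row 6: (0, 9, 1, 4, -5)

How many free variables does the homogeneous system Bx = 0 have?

Row reduce to echelon form.
R2 ← R2 − (1/3)·R1: [0, -13/3, -1, -14/3, 1/3]
R3 ← R3 + (5/6)·R1: [0, -61/6, 8, 25/6, 26/3]
R4 ← R4 − (1/3)·R1: [0, 5/3, 0, 13/3, 7/3]
R5 ← R5 + R1: [0, -7, 4, 1, 5]
R3 ← R3 − (61/26)·R2: [0, 0, 269/26, 393/26, 205/26]
R4 ← R4 + (5/13)·R2: [0, 0, -5/13, 33/13, 32/13]
R5 ← R5 − (21/13)·R2: [0, 0, 73/13, 111/13, 58/13]
R6 ← R6 + (27/13)·R2: [0, 0, -14/13, -74/13, -56/13]
R4 ← R4 + (10/269)·R3: [0, 0, 0, 834/269, 741/269]
R5 ← R5 − (146/269)·R3: [0, 0, 0, 90/269, 49/269]
R6 ← R6 + (28/269)·R3: [0, 0, 0, -1108/269, -938/269]
R5 ← R5 − (15/139)·R4: [0, 0, 0, 0, -16/139]
R6 ← R6 + (554/417)·R4: [0, 0, 0, 0, 24/139]
R6 ← R6 + (3/2)·R5: [0, 0, 0, 0, 0]
5 nonzero rows, so rank(B) = 5.
B has 5 columns; by rank–nullity, nullity = 5 − 5 = 0.

0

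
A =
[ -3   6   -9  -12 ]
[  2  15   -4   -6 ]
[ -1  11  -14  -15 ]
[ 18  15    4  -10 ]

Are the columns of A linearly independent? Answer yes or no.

Row reduce A to echelon form.
R2 ← R2 + (2/3)·R1: [0, 19, -10, -14]
R3 ← R3 − (1/3)·R1: [0, 9, -11, -11]
R4 ← R4 + (6)·R1: [0, 51, -50, -82]
R3 ← R3 − (9/19)·R2: [0, 0, -119/19, -83/19]
R4 ← R4 − (51/19)·R2: [0, 0, -440/19, -844/19]
R4 ← R4 − (440/119)·R3: [0, 0, 0, -3364/119]
4 pivots among 4 columns.
Every column is a pivot column, so the columns are linearly independent.

yes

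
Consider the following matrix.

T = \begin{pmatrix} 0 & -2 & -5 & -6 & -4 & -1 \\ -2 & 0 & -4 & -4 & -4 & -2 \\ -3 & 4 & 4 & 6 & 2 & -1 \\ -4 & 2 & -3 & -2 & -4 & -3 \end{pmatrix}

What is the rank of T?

Row reduce to echelon form.
Swap R1 ↔ R2
R3 ← R3 − (3/2)·R1: [0, 4, 10, 12, 8, 2]
R4 ← R4 − (2)·R1: [0, 2, 5, 6, 4, 1]
R3 ← R3 + (2)·R2: [0, 0, 0, 0, 0, 0]
R4 ← R4 + R2: [0, 0, 0, 0, 0, 0]
Echelon form has 2 nonzero rows, so rank(T) = 2.

2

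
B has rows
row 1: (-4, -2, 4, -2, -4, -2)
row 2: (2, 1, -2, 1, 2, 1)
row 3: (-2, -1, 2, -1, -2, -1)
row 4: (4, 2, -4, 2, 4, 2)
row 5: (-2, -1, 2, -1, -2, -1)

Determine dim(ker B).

Row reduce to echelon form.
R2 ← R2 + (1/2)·R1: [0, 0, 0, 0, 0, 0]
R3 ← R3 − (1/2)·R1: [0, 0, 0, 0, 0, 0]
R4 ← R4 + R1: [0, 0, 0, 0, 0, 0]
R5 ← R5 − (1/2)·R1: [0, 0, 0, 0, 0, 0]
1 nonzero row, so rank(B) = 1.
B has 6 columns; by rank–nullity, nullity = 6 − 1 = 5.

5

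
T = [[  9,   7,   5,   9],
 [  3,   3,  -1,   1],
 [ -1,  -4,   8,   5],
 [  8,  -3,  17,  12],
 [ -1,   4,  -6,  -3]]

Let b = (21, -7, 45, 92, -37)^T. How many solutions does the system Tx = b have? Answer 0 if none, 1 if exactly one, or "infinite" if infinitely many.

1

Row reduce the augmented matrix [T | b].
R2 ← R2 − (1/3)·R1: [0, 2/3, -8/3, -2, -14]
R3 ← R3 + (1/9)·R1: [0, -29/9, 77/9, 6, 142/3]
R4 ← R4 − (8/9)·R1: [0, -83/9, 113/9, 4, 220/3]
R5 ← R5 + (1/9)·R1: [0, 43/9, -49/9, -2, -104/3]
R3 ← R3 + (29/6)·R2: [0, 0, -13/3, -11/3, -61/3]
R4 ← R4 + (83/6)·R2: [0, 0, -73/3, -71/3, -361/3]
R5 ← R5 − (43/6)·R2: [0, 0, 41/3, 37/3, 197/3]
R4 ← R4 − (73/13)·R3: [0, 0, 0, -40/13, -80/13]
R5 ← R5 + (41/13)·R3: [0, 0, 0, 10/13, 20/13]
R5 ← R5 + (1/4)·R4: [0, 0, 0, 0, 0]
The echelon form has 4 nonzero rows, and every pivot lies in the first 4 columns, so rank(T) = rank([T|b]) = 4.
The system is consistent.
rank = 4 = number of unknowns, so the solution is unique.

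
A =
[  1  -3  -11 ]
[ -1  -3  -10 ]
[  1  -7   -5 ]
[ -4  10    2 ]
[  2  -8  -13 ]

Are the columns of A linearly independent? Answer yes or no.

Row reduce A to echelon form.
R2 ← R2 + R1: [0, -6, -21]
R3 ← R3 − R1: [0, -4, 6]
R4 ← R4 + (4)·R1: [0, -2, -42]
R5 ← R5 − (2)·R1: [0, -2, 9]
R3 ← R3 − (2/3)·R2: [0, 0, 20]
R4 ← R4 − (1/3)·R2: [0, 0, -35]
R5 ← R5 − (1/3)·R2: [0, 0, 16]
R4 ← R4 + (7/4)·R3: [0, 0, 0]
R5 ← R5 − (4/5)·R3: [0, 0, 0]
3 pivots among 3 columns.
Every column is a pivot column, so the columns are linearly independent.

yes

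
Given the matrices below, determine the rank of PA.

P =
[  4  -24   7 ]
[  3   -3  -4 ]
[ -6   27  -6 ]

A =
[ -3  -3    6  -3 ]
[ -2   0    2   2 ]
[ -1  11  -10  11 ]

3

First compute PA:
[[ 29,  65, -94,  17],
 [  1, -53,  52, -59],
 [-30, -48,  78,   6]]
Now row reduce the product.
R2 ← R2 − (1/29)·R1: [0, -1602/29, 1602/29, -1728/29]
R3 ← R3 + (30/29)·R1: [0, 558/29, -558/29, 684/29]
R3 ← R3 + (31/89)·R2: [0, 0, 0, 252/89]
3 nonzero rows, so rank(PA) = 3.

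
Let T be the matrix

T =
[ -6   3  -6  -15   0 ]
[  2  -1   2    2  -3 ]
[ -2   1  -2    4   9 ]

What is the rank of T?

Row reduce to echelon form.
R2 ← R2 + (1/3)·R1: [0, 0, 0, -3, -3]
R3 ← R3 − (1/3)·R1: [0, 0, 0, 9, 9]
R3 ← R3 + (3)·R2: [0, 0, 0, 0, 0]
Echelon form has 2 nonzero rows, so rank(T) = 2.

2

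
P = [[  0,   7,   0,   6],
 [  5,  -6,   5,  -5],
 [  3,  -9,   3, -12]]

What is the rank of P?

Row reduce to echelon form.
Swap R1 ↔ R2
R3 ← R3 − (3/5)·R1: [0, -27/5, 0, -9]
R3 ← R3 + (27/35)·R2: [0, 0, 0, -153/35]
Echelon form has 3 nonzero rows, so rank(P) = 3.

3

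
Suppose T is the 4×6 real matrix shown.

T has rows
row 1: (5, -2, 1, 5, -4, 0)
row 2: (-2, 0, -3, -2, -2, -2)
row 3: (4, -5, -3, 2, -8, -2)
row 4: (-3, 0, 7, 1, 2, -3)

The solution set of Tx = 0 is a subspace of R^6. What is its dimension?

2

Row reduce to echelon form.
R2 ← R2 + (2/5)·R1: [0, -4/5, -13/5, 0, -18/5, -2]
R3 ← R3 − (4/5)·R1: [0, -17/5, -19/5, -2, -24/5, -2]
R4 ← R4 + (3/5)·R1: [0, -6/5, 38/5, 4, -2/5, -3]
R3 ← R3 − (17/4)·R2: [0, 0, 29/4, -2, 21/2, 13/2]
R4 ← R4 − (3/2)·R2: [0, 0, 23/2, 4, 5, 0]
R4 ← R4 − (46/29)·R3: [0, 0, 0, 208/29, -338/29, -299/29]
4 nonzero rows, so rank(T) = 4.
T has 6 columns; by rank–nullity, nullity = 6 − 4 = 2.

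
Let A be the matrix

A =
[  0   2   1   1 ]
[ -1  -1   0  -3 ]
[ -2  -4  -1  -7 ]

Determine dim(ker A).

2

Row reduce to echelon form.
Swap R1 ↔ R2
R3 ← R3 − (2)·R1: [0, -2, -1, -1]
R3 ← R3 + R2: [0, 0, 0, 0]
2 nonzero rows, so rank(A) = 2.
A has 4 columns; by rank–nullity, nullity = 4 − 2 = 2.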